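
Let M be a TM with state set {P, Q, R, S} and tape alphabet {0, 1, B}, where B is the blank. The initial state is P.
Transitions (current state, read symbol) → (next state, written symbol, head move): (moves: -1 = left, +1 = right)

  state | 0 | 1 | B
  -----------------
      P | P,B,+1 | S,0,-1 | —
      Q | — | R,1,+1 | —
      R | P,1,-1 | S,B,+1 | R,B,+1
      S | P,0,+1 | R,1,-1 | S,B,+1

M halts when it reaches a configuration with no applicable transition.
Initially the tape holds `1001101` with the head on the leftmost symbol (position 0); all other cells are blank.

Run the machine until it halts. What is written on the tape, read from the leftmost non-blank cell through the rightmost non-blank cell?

P | B[1]001101B   read 1 → write 0, move -1, go to S
S | [B]0001101B   read B → write B, move +1, go to S
S | B[0]001101B   read 0 → write 0, move +1, go to P
P | B0[0]01101B   read 0 → write B, move +1, go to P
P | B0B[0]1101B   read 0 → write B, move +1, go to P
P | B0BB[1]101B   read 1 → write 0, move -1, go to S
S | B0B[B]0101B   read B → write B, move +1, go to S
S | B0BB[0]101B   read 0 → write 0, move +1, go to P
P | B0BB0[1]01B   read 1 → write 0, move -1, go to S
S | B0BB[0]001B   read 0 → write 0, move +1, go to P
P | B0BB0[0]01B   read 0 → write B, move +1, go to P
P | B0BB0B[0]1B   read 0 → write B, move +1, go to P
P | B0BB0BB[1]B   read 1 → write 0, move -1, go to S
S | B0BB0B[B]0B   read B → write B, move +1, go to S
S | B0BB0BB[0]B   read 0 → write 0, move +1, go to P
P | B0BB0BB0[B]
The non-blank tape span at halt is 0BB0BB0.

0BB0BB0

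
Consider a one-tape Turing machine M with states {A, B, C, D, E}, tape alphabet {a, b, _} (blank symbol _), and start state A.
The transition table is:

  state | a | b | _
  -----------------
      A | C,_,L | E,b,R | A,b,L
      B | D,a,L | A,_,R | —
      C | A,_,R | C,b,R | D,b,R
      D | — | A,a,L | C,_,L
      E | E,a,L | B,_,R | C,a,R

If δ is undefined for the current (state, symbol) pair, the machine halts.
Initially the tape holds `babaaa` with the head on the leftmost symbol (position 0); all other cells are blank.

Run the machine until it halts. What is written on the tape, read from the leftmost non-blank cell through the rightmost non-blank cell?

state=A head=0 tape=_[b]abaaa   (A,b)→(E,b,R)
state=E head=1 tape=_b[a]baaa   (E,a)→(E,a,L)
state=E head=0 tape=_[b]abaaa   (E,b)→(B,_,R)
state=B head=1 tape=__[a]baaa   (B,a)→(D,a,L)
state=D head=0 tape=_[_]abaaa   (D,_)→(C,_,L)
state=C head=-1 tape=[_]_abaaa   (C,_)→(D,b,R)
state=D head=0 tape=b[_]abaaa   (D,_)→(C,_,L)
state=C head=-1 tape=[b]_abaaa   (C,b)→(C,b,R)
state=C head=0 tape=b[_]abaaa   (C,_)→(D,b,R)
state=D head=1 tape=bb[a]baaa
The non-blank tape span at halt is bbabaaa.

bbabaaa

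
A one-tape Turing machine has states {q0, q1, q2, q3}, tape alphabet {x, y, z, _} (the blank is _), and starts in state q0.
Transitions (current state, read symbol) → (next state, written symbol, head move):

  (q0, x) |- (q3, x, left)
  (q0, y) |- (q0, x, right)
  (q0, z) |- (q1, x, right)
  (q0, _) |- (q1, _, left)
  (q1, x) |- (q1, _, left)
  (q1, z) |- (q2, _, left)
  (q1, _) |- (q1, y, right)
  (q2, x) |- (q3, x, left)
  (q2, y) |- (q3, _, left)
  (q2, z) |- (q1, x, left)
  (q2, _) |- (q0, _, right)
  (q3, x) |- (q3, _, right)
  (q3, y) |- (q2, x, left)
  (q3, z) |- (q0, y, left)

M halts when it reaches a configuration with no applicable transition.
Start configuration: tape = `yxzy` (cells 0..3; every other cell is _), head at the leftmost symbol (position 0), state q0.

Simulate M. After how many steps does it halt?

8

state=q0 head=0 tape=[y]xzy   (q0,y)→(q0,x,right)
state=q0 head=1 tape=x[x]zy   (q0,x)→(q3,x,left)
state=q3 head=0 tape=[x]xzy   (q3,x)→(q3,_,right)
state=q3 head=1 tape=_[x]zy   (q3,x)→(q3,_,right)
state=q3 head=2 tape=__[z]y   (q3,z)→(q0,y,left)
state=q0 head=1 tape=_[_]yy   (q0,_)→(q1,_,left)
state=q1 head=0 tape=[_]_yy   (q1,_)→(q1,y,right)
state=q1 head=1 tape=y[_]yy   (q1,_)→(q1,y,right)
state=q1 head=2 tape=yy[y]y
M halts after 8 transitions.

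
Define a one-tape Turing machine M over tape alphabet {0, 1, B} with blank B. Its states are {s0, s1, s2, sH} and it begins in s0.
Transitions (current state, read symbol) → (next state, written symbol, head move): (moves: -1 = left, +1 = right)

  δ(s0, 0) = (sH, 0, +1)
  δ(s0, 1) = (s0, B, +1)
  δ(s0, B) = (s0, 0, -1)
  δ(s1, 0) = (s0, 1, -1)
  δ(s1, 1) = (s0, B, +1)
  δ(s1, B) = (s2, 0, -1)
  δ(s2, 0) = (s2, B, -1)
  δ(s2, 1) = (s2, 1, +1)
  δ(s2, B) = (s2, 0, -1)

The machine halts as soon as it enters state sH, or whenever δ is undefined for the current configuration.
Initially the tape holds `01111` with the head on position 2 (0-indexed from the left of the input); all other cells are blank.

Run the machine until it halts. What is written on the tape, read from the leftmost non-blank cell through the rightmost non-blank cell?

s0 | 01[1]11B   read 1 → write B, move +1, go to s0
s0 | 01B[1]1B   read 1 → write B, move +1, go to s0
s0 | 01BB[1]B   read 1 → write B, move +1, go to s0
s0 | 01BBB[B]   read B → write 0, move -1, go to s0
s0 | 01BB[B]0   read B → write 0, move -1, go to s0
s0 | 01B[B]00   read B → write 0, move -1, go to s0
s0 | 01[B]000   read B → write 0, move -1, go to s0
s0 | 0[1]0000   read 1 → write B, move +1, go to s0
s0 | 0B[0]000   read 0 → write 0, move +1, go to sH
sH | 0B0[0]00
The non-blank tape span at halt is 0B0000.

0B0000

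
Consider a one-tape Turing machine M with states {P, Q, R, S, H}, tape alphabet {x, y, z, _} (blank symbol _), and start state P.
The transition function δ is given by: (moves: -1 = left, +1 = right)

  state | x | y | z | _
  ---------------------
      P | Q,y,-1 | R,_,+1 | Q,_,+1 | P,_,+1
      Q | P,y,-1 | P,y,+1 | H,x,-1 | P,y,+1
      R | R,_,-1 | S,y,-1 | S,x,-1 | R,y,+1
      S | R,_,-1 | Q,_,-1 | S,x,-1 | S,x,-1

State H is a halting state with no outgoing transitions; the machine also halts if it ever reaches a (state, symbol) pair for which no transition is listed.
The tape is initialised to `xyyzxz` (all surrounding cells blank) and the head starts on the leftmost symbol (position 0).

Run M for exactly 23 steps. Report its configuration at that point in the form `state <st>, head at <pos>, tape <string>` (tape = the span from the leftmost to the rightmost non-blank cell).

P | __[x]yyzxz   read x → write y, move -1, go to Q
Q | _[_]yyyzxz   read _ → write y, move +1, go to P
P | _y[y]yyzxz   read y → write _, move +1, go to R
R | _y_[y]yzxz   read y → write y, move -1, go to S
S | _y[_]yyzxz   read _ → write x, move -1, go to S
S | _[y]xyyzxz   read y → write _, move -1, go to Q
Q | [_]_xyyzxz   read _ → write y, move +1, go to P
P | y[_]xyyzxz   read _ → write _, move +1, go to P
P | y_[x]yyzxz   read x → write y, move -1, go to Q
Q | y[_]yyyzxz   read _ → write y, move +1, go to P
P | yy[y]yyzxz   read y → write _, move +1, go to R
R | yy_[y]yzxz   read y → write y, move -1, go to S
S | yy[_]yyzxz   read _ → write x, move -1, go to S
S | y[y]xyyzxz   read y → write _, move -1, go to Q
Q | [y]_xyyzxz   read y → write y, move +1, go to P
P | y[_]xyyzxz   read _ → write _, move +1, go to P
P | y_[x]yyzxz   read x → write y, move -1, go to Q
Q | y[_]yyyzxz   read _ → write y, move +1, go to P
P | yy[y]yyzxz   read y → write _, move +1, go to R
R | yy_[y]yzxz   read y → write y, move -1, go to S
S | yy[_]yyzxz   read _ → write x, move -1, go to S
S | y[y]xyyzxz   read y → write _, move -1, go to Q
Q | [y]_xyyzxz   read y → write y, move +1, go to P
P | y[_]xyyzxz
After 23 steps: state P, head at -1, tape y_xyyzxz.

state P, head at -1, tape y_xyyzxz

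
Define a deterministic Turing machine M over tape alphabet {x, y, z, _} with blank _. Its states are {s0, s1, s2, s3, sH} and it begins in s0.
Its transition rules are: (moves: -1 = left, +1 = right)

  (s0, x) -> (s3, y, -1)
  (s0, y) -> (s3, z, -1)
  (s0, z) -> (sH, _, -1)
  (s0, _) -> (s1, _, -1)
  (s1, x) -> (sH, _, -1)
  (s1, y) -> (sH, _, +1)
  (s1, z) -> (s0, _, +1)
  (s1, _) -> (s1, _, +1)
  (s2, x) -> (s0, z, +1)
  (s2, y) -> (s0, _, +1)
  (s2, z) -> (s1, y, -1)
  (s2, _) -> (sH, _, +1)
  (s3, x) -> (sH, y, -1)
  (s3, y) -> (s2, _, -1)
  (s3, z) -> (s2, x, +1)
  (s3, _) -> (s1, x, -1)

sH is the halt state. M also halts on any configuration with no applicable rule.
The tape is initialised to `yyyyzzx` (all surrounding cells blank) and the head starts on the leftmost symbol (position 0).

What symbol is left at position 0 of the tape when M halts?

z

s0 | __[y]yyyzzx   read y → write z, move -1, go to s3
s3 | _[_]zyyyzzx   read _ → write x, move -1, go to s1
s1 | [_]xzyyyzzx   read _ → write _, move +1, go to s1
s1 | _[x]zyyyzzx   read x → write _, move -1, go to sH
sH | [_]_zyyyzzx
Cell 0 holds z when M halts.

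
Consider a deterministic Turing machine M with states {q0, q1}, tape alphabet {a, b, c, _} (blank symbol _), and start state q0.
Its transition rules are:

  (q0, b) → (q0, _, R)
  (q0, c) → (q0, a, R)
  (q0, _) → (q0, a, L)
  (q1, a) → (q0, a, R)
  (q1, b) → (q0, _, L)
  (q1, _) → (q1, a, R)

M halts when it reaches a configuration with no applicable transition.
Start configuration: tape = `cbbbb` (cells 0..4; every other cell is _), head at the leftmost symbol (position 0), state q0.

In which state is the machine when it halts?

state=q0 head=0 tape=[c]bbbb_   (q0,c)→(q0,a,R)
state=q0 head=1 tape=a[b]bbb_   (q0,b)→(q0,_,R)
state=q0 head=2 tape=a_[b]bb_   (q0,b)→(q0,_,R)
state=q0 head=3 tape=a__[b]b_   (q0,b)→(q0,_,R)
state=q0 head=4 tape=a___[b]_   (q0,b)→(q0,_,R)
state=q0 head=5 tape=a____[_]   (q0,_)→(q0,a,L)
state=q0 head=4 tape=a___[_]a   (q0,_)→(q0,a,L)
state=q0 head=3 tape=a__[_]aa   (q0,_)→(q0,a,L)
state=q0 head=2 tape=a_[_]aaa   (q0,_)→(q0,a,L)
state=q0 head=1 tape=a[_]aaaa   (q0,_)→(q0,a,L)
state=q0 head=0 tape=[a]aaaaa
No transition is defined for (q0, a); M halts in state q0.

q0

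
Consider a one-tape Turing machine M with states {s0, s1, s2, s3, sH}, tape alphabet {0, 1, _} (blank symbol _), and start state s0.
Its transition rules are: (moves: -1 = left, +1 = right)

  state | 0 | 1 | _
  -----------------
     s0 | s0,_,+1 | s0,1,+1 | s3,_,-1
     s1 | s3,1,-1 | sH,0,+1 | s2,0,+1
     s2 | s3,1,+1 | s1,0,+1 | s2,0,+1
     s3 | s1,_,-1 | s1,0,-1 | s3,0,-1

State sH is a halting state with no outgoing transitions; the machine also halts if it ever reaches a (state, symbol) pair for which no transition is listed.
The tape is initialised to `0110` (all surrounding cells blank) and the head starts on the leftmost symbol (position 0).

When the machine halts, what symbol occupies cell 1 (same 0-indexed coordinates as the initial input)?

0

s0 | [0]110_   read 0 → write _, move +1, go to s0
s0 | _[1]10_   read 1 → write 1, move +1, go to s0
s0 | _1[1]0_   read 1 → write 1, move +1, go to s0
s0 | _11[0]_   read 0 → write _, move +1, go to s0
s0 | _11_[_]   read _ → write _, move -1, go to s3
s3 | _11[_]_   read _ → write 0, move -1, go to s3
s3 | _1[1]0_   read 1 → write 0, move -1, go to s1
s1 | _[1]00_   read 1 → write 0, move +1, go to sH
sH | _0[0]0_
Cell 1 holds 0 when M halts.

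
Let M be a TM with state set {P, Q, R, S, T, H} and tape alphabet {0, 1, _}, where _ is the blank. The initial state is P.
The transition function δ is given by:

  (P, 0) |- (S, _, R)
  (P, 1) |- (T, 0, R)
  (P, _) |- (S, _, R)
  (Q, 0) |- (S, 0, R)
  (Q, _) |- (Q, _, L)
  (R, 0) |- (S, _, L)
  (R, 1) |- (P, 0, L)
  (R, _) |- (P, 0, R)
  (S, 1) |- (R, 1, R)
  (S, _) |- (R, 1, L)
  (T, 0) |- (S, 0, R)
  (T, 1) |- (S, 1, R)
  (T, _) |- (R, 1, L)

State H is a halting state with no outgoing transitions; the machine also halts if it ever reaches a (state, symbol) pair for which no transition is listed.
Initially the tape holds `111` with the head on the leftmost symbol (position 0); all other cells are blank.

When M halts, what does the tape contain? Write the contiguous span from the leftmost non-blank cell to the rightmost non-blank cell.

P | [1]11____   read 1 → write 0, move R, go to T
T | 0[1]1____   read 1 → write 1, move R, go to S
S | 01[1]____   read 1 → write 1, move R, go to R
R | 011[_]___   read _ → write 0, move R, go to P
P | 0110[_]__   read _ → write _, move R, go to S
S | 0110_[_]_   read _ → write 1, move L, go to R
R | 0110[_]1_   read _ → write 0, move R, go to P
P | 01100[1]_   read 1 → write 0, move R, go to T
T | 011000[_]   read _ → write 1, move L, go to R
R | 01100[0]1   read 0 → write _, move L, go to S
S | 0110[0]_1
The non-blank tape span at halt is 01100_1.

01100_1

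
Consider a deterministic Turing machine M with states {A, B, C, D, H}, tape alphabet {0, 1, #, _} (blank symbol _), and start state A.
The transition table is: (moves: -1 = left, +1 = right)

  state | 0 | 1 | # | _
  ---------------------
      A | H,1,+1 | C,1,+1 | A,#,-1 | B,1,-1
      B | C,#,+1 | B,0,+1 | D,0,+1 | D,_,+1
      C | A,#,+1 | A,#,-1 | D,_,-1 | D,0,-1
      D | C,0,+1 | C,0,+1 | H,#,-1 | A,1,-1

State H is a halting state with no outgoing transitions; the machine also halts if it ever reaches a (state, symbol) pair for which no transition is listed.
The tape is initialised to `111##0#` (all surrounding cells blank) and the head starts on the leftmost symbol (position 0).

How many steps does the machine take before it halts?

state=A head=0 tape=[1]11##0#   (A,1)→(C,1,+1)
state=C head=1 tape=1[1]1##0#   (C,1)→(A,#,-1)
state=A head=0 tape=[1]#1##0#   (A,1)→(C,1,+1)
state=C head=1 tape=1[#]1##0#   (C,#)→(D,_,-1)
state=D head=0 tape=[1]_1##0#   (D,1)→(C,0,+1)
state=C head=1 tape=0[_]1##0#   (C,_)→(D,0,-1)
state=D head=0 tape=[0]01##0#   (D,0)→(C,0,+1)
state=C head=1 tape=0[0]1##0#   (C,0)→(A,#,+1)
state=A head=2 tape=0#[1]##0#   (A,1)→(C,1,+1)
state=C head=3 tape=0#1[#]#0#   (C,#)→(D,_,-1)
state=D head=2 tape=0#[1]_#0#   (D,1)→(C,0,+1)
state=C head=3 tape=0#0[_]#0#   (C,_)→(D,0,-1)
state=D head=2 tape=0#[0]0#0#   (D,0)→(C,0,+1)
state=C head=3 tape=0#0[0]#0#   (C,0)→(A,#,+1)
state=A head=4 tape=0#0#[#]0#   (A,#)→(A,#,-1)
state=A head=3 tape=0#0[#]#0#   (A,#)→(A,#,-1)
state=A head=2 tape=0#[0]##0#   (A,0)→(H,1,+1)
state=H head=3 tape=0#1[#]#0#
M halts after 17 transitions.

17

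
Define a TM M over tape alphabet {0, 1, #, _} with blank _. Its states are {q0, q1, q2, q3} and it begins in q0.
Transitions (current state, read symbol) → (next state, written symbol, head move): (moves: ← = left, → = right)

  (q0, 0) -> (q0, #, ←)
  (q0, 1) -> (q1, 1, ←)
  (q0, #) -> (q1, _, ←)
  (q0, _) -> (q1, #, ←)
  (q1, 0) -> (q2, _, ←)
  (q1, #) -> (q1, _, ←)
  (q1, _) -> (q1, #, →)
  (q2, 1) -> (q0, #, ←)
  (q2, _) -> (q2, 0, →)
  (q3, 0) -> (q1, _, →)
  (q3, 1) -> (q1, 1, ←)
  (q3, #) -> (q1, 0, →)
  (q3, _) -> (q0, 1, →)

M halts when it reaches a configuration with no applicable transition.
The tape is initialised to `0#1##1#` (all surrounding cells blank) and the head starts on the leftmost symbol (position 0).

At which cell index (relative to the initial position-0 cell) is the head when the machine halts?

q0 | _____[0]#1##1#   read 0 → write #, move ←, go to q0
q0 | ____[_]##1##1#   read _ → write #, move ←, go to q1
q1 | ___[_]###1##1#   read _ → write #, move →, go to q1
q1 | ___#[#]##1##1#   read # → write _, move ←, go to q1
q1 | ___[#]_##1##1#   read # → write _, move ←, go to q1
q1 | __[_]__##1##1#   read _ → write #, move →, go to q1
q1 | __#[_]_##1##1#   read _ → write #, move →, go to q1
q1 | __##[_]##1##1#   read _ → write #, move →, go to q1
q1 | __###[#]#1##1#   read # → write _, move ←, go to q1
q1 | __##[#]_#1##1#   read # → write _, move ←, go to q1
q1 | __#[#]__#1##1#   read # → write _, move ←, go to q1
q1 | __[#]___#1##1#   read # → write _, move ←, go to q1
q1 | _[_]____#1##1#   read _ → write #, move →, go to q1
q1 | _#[_]___#1##1#   read _ → write #, move →, go to q1
q1 | _##[_]__#1##1#   read _ → write #, move →, go to q1
q1 | _###[_]_#1##1#   read _ → write #, move →, go to q1
q1 | _####[_]#1##1#   read _ → write #, move →, go to q1
q1 | _#####[#]1##1#   read # → write _, move ←, go to q1
q1 | _####[#]_1##1#   read # → write _, move ←, go to q1
q1 | _###[#]__1##1#   read # → write _, move ←, go to q1
q1 | _##[#]___1##1#   read # → write _, move ←, go to q1
q1 | _#[#]____1##1#   read # → write _, move ←, go to q1
q1 | _[#]_____1##1#   read # → write _, move ←, go to q1
q1 | [_]______1##1#   read _ → write #, move →, go to q1
q1 | #[_]_____1##1#   read _ → write #, move →, go to q1
q1 | ##[_]____1##1#   read _ → write #, move →, go to q1
q1 | ###[_]___1##1#   read _ → write #, move →, go to q1
q1 | ####[_]__1##1#   read _ → write #, move →, go to q1
q1 | #####[_]_1##1#   read _ → write #, move →, go to q1
q1 | ######[_]1##1#   read _ → write #, move →, go to q1
q1 | #######[1]##1#
At halt the head is at cell 2.

2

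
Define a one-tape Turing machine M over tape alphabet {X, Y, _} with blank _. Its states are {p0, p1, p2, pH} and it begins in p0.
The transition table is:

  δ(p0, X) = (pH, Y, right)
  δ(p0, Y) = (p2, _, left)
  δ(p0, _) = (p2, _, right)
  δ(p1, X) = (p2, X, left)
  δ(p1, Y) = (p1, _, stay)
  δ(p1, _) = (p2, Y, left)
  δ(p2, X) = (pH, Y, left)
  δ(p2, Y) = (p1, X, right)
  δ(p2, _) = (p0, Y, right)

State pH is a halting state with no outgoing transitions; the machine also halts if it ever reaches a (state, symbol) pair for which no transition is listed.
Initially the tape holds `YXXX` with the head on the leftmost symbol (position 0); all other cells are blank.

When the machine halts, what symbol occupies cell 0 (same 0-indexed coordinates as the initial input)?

state=p0 head=0 tape=_[Y]XXX   (p0,Y)→(p2,_,left)
state=p2 head=-1 tape=[_]_XXX   (p2,_)→(p0,Y,right)
state=p0 head=0 tape=Y[_]XXX   (p0,_)→(p2,_,right)
state=p2 head=1 tape=Y_[X]XX   (p2,X)→(pH,Y,left)
state=pH head=0 tape=Y[_]YXX
Cell 0 holds _ when M halts.

_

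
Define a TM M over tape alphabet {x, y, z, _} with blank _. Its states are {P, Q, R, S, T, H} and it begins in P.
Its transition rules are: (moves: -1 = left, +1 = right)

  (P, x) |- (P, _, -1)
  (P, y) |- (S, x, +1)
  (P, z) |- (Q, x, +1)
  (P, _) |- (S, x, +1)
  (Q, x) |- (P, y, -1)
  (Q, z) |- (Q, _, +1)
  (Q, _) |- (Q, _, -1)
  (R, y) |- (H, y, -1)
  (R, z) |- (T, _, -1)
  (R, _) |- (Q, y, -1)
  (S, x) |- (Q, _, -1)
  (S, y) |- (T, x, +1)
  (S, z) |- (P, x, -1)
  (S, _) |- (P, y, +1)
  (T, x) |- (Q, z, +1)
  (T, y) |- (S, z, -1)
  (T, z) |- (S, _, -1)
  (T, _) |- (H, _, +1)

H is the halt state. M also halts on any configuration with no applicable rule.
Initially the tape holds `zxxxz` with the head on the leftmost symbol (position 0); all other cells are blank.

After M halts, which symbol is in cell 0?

x

state=P head=0 tape=_[z]xxxz   (P,z)→(Q,x,+1)
state=Q head=1 tape=_x[x]xxz   (Q,x)→(P,y,-1)
state=P head=0 tape=_[x]yxxz   (P,x)→(P,_,-1)
state=P head=-1 tape=[_]_yxxz   (P,_)→(S,x,+1)
state=S head=0 tape=x[_]yxxz   (S,_)→(P,y,+1)
state=P head=1 tape=xy[y]xxz   (P,y)→(S,x,+1)
state=S head=2 tape=xyx[x]xz   (S,x)→(Q,_,-1)
state=Q head=1 tape=xy[x]_xz   (Q,x)→(P,y,-1)
state=P head=0 tape=x[y]y_xz   (P,y)→(S,x,+1)
state=S head=1 tape=xx[y]_xz   (S,y)→(T,x,+1)
state=T head=2 tape=xxx[_]xz   (T,_)→(H,_,+1)
state=H head=3 tape=xxx_[x]z
Cell 0 holds x when M halts.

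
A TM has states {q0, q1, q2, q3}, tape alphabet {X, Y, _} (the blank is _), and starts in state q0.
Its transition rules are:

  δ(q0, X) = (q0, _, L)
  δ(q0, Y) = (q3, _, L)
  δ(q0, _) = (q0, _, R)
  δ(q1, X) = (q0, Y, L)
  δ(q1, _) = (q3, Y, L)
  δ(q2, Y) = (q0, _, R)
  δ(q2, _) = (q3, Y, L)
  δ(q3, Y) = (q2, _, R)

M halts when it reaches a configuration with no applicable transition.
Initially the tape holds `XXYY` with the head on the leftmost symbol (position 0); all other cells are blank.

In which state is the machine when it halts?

state=q0 head=0 tape=_[X]XYY   (q0,X)→(q0,_,L)
state=q0 head=-1 tape=[_]_XYY   (q0,_)→(q0,_,R)
state=q0 head=0 tape=_[_]XYY   (q0,_)→(q0,_,R)
state=q0 head=1 tape=__[X]YY   (q0,X)→(q0,_,L)
state=q0 head=0 tape=_[_]_YY   (q0,_)→(q0,_,R)
state=q0 head=1 tape=__[_]YY   (q0,_)→(q0,_,R)
state=q0 head=2 tape=___[Y]Y   (q0,Y)→(q3,_,L)
state=q3 head=1 tape=__[_]_Y
No transition is defined for (q3, _); M halts in state q3.

q3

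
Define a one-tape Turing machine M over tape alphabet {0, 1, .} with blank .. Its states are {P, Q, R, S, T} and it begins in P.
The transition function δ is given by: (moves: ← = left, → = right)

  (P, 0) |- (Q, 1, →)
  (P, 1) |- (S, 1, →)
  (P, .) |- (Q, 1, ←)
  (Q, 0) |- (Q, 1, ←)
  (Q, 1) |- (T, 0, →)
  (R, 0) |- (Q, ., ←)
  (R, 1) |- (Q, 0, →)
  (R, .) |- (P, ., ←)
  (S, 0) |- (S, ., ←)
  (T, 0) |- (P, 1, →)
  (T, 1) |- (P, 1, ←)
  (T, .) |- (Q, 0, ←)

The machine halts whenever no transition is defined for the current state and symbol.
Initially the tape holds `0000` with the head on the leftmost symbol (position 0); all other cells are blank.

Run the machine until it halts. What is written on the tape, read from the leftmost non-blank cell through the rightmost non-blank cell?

P | [0]000.   read 0 → write 1, move →, go to Q
Q | 1[0]00.   read 0 → write 1, move ←, go to Q
Q | [1]100.   read 1 → write 0, move →, go to T
T | 0[1]00.   read 1 → write 1, move ←, go to P
P | [0]100.   read 0 → write 1, move →, go to Q
Q | 1[1]00.   read 1 → write 0, move →, go to T
T | 10[0]0.   read 0 → write 1, move →, go to P
P | 101[0].   read 0 → write 1, move →, go to Q
Q | 1011[.]
The non-blank tape span at halt is 1011.

1011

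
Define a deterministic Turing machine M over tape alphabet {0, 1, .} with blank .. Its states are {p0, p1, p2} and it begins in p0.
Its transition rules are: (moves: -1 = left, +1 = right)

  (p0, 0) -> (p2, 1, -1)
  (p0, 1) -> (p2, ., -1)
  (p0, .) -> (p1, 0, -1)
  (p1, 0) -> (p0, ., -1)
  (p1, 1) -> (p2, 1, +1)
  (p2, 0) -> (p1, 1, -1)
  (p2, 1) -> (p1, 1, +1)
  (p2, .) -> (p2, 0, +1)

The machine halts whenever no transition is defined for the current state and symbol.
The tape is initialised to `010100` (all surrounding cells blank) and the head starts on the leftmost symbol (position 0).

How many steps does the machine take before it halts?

14

state=p0 head=0 tape=.[0]10100   (p0,0)→(p2,1,-1)
state=p2 head=-1 tape=[.]110100   (p2,.)→(p2,0,+1)
state=p2 head=0 tape=0[1]10100   (p2,1)→(p1,1,+1)
state=p1 head=1 tape=01[1]0100   (p1,1)→(p2,1,+1)
state=p2 head=2 tape=011[0]100   (p2,0)→(p1,1,-1)
state=p1 head=1 tape=01[1]1100   (p1,1)→(p2,1,+1)
state=p2 head=2 tape=011[1]100   (p2,1)→(p1,1,+1)
state=p1 head=3 tape=0111[1]00   (p1,1)→(p2,1,+1)
state=p2 head=4 tape=01111[0]0   (p2,0)→(p1,1,-1)
state=p1 head=3 tape=0111[1]10   (p1,1)→(p2,1,+1)
state=p2 head=4 tape=01111[1]0   (p2,1)→(p1,1,+1)
state=p1 head=5 tape=011111[0]   (p1,0)→(p0,.,-1)
state=p0 head=4 tape=01111[1].   (p0,1)→(p2,.,-1)
state=p2 head=3 tape=0111[1]..   (p2,1)→(p1,1,+1)
state=p1 head=4 tape=01111[.].
M halts after 14 transitions.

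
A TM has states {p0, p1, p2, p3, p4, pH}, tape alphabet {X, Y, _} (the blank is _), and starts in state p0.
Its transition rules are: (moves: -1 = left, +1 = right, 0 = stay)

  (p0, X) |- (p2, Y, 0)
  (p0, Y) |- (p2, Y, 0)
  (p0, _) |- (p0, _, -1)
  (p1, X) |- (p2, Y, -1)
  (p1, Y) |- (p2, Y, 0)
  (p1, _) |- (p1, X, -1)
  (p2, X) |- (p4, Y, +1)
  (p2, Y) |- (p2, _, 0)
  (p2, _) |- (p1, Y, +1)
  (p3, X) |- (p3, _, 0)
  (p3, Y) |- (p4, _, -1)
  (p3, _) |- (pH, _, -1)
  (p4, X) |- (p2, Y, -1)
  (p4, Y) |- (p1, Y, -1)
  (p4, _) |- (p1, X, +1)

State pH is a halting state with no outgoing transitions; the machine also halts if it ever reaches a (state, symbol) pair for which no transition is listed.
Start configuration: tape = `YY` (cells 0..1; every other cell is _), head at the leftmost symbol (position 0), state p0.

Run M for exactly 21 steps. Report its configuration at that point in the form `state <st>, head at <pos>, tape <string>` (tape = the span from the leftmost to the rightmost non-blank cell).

state p2, head at 2, tape YYYY

state=p0 head=0 tape=[Y]Y__   (p0,Y)→(p2,Y,0)
state=p2 head=0 tape=[Y]Y__   (p2,Y)→(p2,_,0)
state=p2 head=0 tape=[_]Y__   (p2,_)→(p1,Y,+1)
state=p1 head=1 tape=Y[Y]__   (p1,Y)→(p2,Y,0)
state=p2 head=1 tape=Y[Y]__   (p2,Y)→(p2,_,0)
state=p2 head=1 tape=Y[_]__   (p2,_)→(p1,Y,+1)
state=p1 head=2 tape=YY[_]_   (p1,_)→(p1,X,-1)
state=p1 head=1 tape=Y[Y]X_   (p1,Y)→(p2,Y,0)
state=p2 head=1 tape=Y[Y]X_   (p2,Y)→(p2,_,0)
state=p2 head=1 tape=Y[_]X_   (p2,_)→(p1,Y,+1)
state=p1 head=2 tape=YY[X]_   (p1,X)→(p2,Y,-1)
state=p2 head=1 tape=Y[Y]Y_   (p2,Y)→(p2,_,0)
state=p2 head=1 tape=Y[_]Y_   (p2,_)→(p1,Y,+1)
state=p1 head=2 tape=YY[Y]_   (p1,Y)→(p2,Y,0)
state=p2 head=2 tape=YY[Y]_   (p2,Y)→(p2,_,0)
state=p2 head=2 tape=YY[_]_   (p2,_)→(p1,Y,+1)
state=p1 head=3 tape=YYY[_]   (p1,_)→(p1,X,-1)
state=p1 head=2 tape=YY[Y]X   (p1,Y)→(p2,Y,0)
state=p2 head=2 tape=YY[Y]X   (p2,Y)→(p2,_,0)
state=p2 head=2 tape=YY[_]X   (p2,_)→(p1,Y,+1)
state=p1 head=3 tape=YYY[X]   (p1,X)→(p2,Y,-1)
state=p2 head=2 tape=YY[Y]Y
After 21 steps: state p2, head at 2, tape YYYY.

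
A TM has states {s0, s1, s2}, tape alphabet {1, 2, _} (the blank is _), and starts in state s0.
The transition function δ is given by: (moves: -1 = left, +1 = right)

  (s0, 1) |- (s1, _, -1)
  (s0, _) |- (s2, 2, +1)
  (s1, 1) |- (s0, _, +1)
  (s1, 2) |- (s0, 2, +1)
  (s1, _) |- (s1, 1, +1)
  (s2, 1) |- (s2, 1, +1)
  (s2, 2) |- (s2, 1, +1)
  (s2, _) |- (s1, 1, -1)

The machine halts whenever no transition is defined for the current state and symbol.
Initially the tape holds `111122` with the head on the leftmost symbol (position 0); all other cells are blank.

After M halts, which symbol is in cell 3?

state=s0 head=0 tape=_[1]11122   (s0,1)→(s1,_,-1)
state=s1 head=-1 tape=[_]_11122   (s1,_)→(s1,1,+1)
state=s1 head=0 tape=1[_]11122   (s1,_)→(s1,1,+1)
state=s1 head=1 tape=11[1]1122   (s1,1)→(s0,_,+1)
state=s0 head=2 tape=11_[1]122   (s0,1)→(s1,_,-1)
state=s1 head=1 tape=11[_]_122   (s1,_)→(s1,1,+1)
state=s1 head=2 tape=111[_]122   (s1,_)→(s1,1,+1)
state=s1 head=3 tape=1111[1]22   (s1,1)→(s0,_,+1)
state=s0 head=4 tape=1111_[2]2
Cell 3 holds _ when M halts.

_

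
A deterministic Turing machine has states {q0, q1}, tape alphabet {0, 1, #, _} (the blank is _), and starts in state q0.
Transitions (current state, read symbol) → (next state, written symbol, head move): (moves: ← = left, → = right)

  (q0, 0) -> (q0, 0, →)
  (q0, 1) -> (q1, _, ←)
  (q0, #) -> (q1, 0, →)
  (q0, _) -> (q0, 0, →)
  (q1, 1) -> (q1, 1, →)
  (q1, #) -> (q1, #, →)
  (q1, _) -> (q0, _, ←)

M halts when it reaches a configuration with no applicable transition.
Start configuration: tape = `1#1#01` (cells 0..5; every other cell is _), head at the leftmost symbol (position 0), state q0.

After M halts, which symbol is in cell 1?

state=q0 head=0 tape=__[1]#1#01   (q0,1)→(q1,_,←)
state=q1 head=-1 tape=_[_]_#1#01   (q1,_)→(q0,_,←)
state=q0 head=-2 tape=[_]__#1#01   (q0,_)→(q0,0,→)
state=q0 head=-1 tape=0[_]_#1#01   (q0,_)→(q0,0,→)
state=q0 head=0 tape=00[_]#1#01   (q0,_)→(q0,0,→)
state=q0 head=1 tape=000[#]1#01   (q0,#)→(q1,0,→)
state=q1 head=2 tape=0000[1]#01   (q1,1)→(q1,1,→)
state=q1 head=3 tape=00001[#]01   (q1,#)→(q1,#,→)
state=q1 head=4 tape=00001#[0]1
Cell 1 holds 0 when M halts.

0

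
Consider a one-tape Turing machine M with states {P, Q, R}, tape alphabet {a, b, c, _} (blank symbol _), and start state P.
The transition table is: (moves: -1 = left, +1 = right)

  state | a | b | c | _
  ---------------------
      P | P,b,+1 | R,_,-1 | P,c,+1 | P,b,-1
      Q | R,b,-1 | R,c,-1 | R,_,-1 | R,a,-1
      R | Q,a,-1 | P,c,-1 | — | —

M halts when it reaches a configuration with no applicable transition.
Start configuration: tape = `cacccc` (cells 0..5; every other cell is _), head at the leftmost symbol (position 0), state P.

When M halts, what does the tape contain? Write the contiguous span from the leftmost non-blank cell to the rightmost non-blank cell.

cbcccc

state=P head=0 tape=[c]acccc_   (P,c)→(P,c,+1)
state=P head=1 tape=c[a]cccc_   (P,a)→(P,b,+1)
state=P head=2 tape=cb[c]ccc_   (P,c)→(P,c,+1)
state=P head=3 tape=cbc[c]cc_   (P,c)→(P,c,+1)
state=P head=4 tape=cbcc[c]c_   (P,c)→(P,c,+1)
state=P head=5 tape=cbccc[c]_   (P,c)→(P,c,+1)
state=P head=6 tape=cbcccc[_]   (P,_)→(P,b,-1)
state=P head=5 tape=cbccc[c]b   (P,c)→(P,c,+1)
state=P head=6 tape=cbcccc[b]   (P,b)→(R,_,-1)
state=R head=5 tape=cbccc[c]_
The non-blank tape span at halt is cbcccc.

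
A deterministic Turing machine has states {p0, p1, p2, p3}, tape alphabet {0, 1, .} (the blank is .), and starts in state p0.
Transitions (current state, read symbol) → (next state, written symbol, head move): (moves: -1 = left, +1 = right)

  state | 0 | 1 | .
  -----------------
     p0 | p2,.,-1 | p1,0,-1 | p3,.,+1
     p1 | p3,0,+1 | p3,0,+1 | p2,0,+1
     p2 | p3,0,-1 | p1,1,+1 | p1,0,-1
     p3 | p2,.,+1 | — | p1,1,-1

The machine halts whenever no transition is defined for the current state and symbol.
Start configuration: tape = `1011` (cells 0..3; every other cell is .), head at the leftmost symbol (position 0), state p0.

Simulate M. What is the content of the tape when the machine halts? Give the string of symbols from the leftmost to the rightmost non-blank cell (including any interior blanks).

p0 | ..[1]011.   read 1 → write 0, move -1, go to p1
p1 | .[.]0011.   read . → write 0, move +1, go to p2
p2 | .0[0]011.   read 0 → write 0, move -1, go to p3
p3 | .[0]0011.   read 0 → write ., move +1, go to p2
p2 | ..[0]011.   read 0 → write 0, move -1, go to p3
p3 | .[.]0011.   read . → write 1, move -1, go to p1
p1 | [.]10011.   read . → write 0, move +1, go to p2
p2 | 0[1]0011.   read 1 → write 1, move +1, go to p1
p1 | 01[0]011.   read 0 → write 0, move +1, go to p3
p3 | 010[0]11.   read 0 → write ., move +1, go to p2
p2 | 010.[1]1.   read 1 → write 1, move +1, go to p1
p1 | 010.1[1].   read 1 → write 0, move +1, go to p3
p3 | 010.10[.]   read . → write 1, move -1, go to p1
p1 | 010.1[0]1   read 0 → write 0, move +1, go to p3
p3 | 010.10[1]
The non-blank tape span at halt is 010.101.

010.101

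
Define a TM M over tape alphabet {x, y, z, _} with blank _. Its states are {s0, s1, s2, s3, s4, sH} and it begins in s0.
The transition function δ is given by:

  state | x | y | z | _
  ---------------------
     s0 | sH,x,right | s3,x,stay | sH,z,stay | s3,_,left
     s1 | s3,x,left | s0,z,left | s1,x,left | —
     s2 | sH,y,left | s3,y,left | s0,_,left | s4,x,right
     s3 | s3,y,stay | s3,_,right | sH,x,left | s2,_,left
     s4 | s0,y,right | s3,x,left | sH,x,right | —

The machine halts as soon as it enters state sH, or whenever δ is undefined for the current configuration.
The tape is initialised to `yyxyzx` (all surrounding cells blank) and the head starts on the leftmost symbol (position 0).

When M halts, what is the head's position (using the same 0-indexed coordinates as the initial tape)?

3

state=s0 head=0 tape=[y]yxyzx   (s0,y)→(s3,x,stay)
state=s3 head=0 tape=[x]yxyzx   (s3,x)→(s3,y,stay)
state=s3 head=0 tape=[y]yxyzx   (s3,y)→(s3,_,right)
state=s3 head=1 tape=_[y]xyzx   (s3,y)→(s3,_,right)
state=s3 head=2 tape=__[x]yzx   (s3,x)→(s3,y,stay)
state=s3 head=2 tape=__[y]yzx   (s3,y)→(s3,_,right)
state=s3 head=3 tape=___[y]zx   (s3,y)→(s3,_,right)
state=s3 head=4 tape=____[z]x   (s3,z)→(sH,x,left)
state=sH head=3 tape=___[_]xx
At halt the head is at cell 3.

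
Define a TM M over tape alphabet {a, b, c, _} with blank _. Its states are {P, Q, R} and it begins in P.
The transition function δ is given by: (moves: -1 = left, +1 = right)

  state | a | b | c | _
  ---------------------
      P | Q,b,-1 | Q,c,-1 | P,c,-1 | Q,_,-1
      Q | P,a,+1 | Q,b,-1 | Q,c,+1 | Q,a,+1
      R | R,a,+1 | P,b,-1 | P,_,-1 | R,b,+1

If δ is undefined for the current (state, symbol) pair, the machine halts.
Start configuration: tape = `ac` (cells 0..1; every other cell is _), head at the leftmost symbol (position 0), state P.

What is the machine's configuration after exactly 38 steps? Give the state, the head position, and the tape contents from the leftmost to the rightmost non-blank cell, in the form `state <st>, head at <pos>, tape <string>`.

state=P head=0 tape=______[a]c   (P,a)→(Q,b,-1)
state=Q head=-1 tape=_____[_]bc   (Q,_)→(Q,a,+1)
state=Q head=0 tape=_____a[b]c   (Q,b)→(Q,b,-1)
state=Q head=-1 tape=_____[a]bc   (Q,a)→(P,a,+1)
state=P head=0 tape=_____a[b]c   (P,b)→(Q,c,-1)
state=Q head=-1 tape=_____[a]cc   (Q,a)→(P,a,+1)
state=P head=0 tape=_____a[c]c   (P,c)→(P,c,-1)
state=P head=-1 tape=_____[a]cc   (P,a)→(Q,b,-1)
state=Q head=-2 tape=____[_]bcc   (Q,_)→(Q,a,+1)
state=Q head=-1 tape=____a[b]cc   (Q,b)→(Q,b,-1)
state=Q head=-2 tape=____[a]bcc   (Q,a)→(P,a,+1)
state=P head=-1 tape=____a[b]cc   (P,b)→(Q,c,-1)
state=Q head=-2 tape=____[a]ccc   (Q,a)→(P,a,+1)
state=P head=-1 tape=____a[c]cc   (P,c)→(P,c,-1)
state=P head=-2 tape=____[a]ccc   (P,a)→(Q,b,-1)
state=Q head=-3 tape=___[_]bccc   (Q,_)→(Q,a,+1)
state=Q head=-2 tape=___a[b]ccc   (Q,b)→(Q,b,-1)
state=Q head=-3 tape=___[a]bccc   (Q,a)→(P,a,+1)
state=P head=-2 tape=___a[b]ccc   (P,b)→(Q,c,-1)
state=Q head=-3 tape=___[a]cccc   (Q,a)→(P,a,+1)
state=P head=-2 tape=___a[c]ccc   (P,c)→(P,c,-1)
state=P head=-3 tape=___[a]cccc   (P,a)→(Q,b,-1)
state=Q head=-4 tape=__[_]bcccc   (Q,_)→(Q,a,+1)
state=Q head=-3 tape=__a[b]cccc   (Q,b)→(Q,b,-1)
state=Q head=-4 tape=__[a]bcccc   (Q,a)→(P,a,+1)
state=P head=-3 tape=__a[b]cccc   (P,b)→(Q,c,-1)
state=Q head=-4 tape=__[a]ccccc   (Q,a)→(P,a,+1)
state=P head=-3 tape=__a[c]cccc   (P,c)→(P,c,-1)
state=P head=-4 tape=__[a]ccccc   (P,a)→(Q,b,-1)
state=Q head=-5 tape=_[_]bccccc   (Q,_)→(Q,a,+1)
state=Q head=-4 tape=_a[b]ccccc   (Q,b)→(Q,b,-1)
state=Q head=-5 tape=_[a]bccccc   (Q,a)→(P,a,+1)
state=P head=-4 tape=_a[b]ccccc   (P,b)→(Q,c,-1)
state=Q head=-5 tape=_[a]cccccc   (Q,a)→(P,a,+1)
state=P head=-4 tape=_a[c]ccccc   (P,c)→(P,c,-1)
state=P head=-5 tape=_[a]cccccc   (P,a)→(Q,b,-1)
state=Q head=-6 tape=[_]bcccccc   (Q,_)→(Q,a,+1)
state=Q head=-5 tape=a[b]cccccc   (Q,b)→(Q,b,-1)
state=Q head=-6 tape=[a]bcccccc
After 38 steps: state Q, head at -6, tape abcccccc.

state Q, head at -6, tape abcccccc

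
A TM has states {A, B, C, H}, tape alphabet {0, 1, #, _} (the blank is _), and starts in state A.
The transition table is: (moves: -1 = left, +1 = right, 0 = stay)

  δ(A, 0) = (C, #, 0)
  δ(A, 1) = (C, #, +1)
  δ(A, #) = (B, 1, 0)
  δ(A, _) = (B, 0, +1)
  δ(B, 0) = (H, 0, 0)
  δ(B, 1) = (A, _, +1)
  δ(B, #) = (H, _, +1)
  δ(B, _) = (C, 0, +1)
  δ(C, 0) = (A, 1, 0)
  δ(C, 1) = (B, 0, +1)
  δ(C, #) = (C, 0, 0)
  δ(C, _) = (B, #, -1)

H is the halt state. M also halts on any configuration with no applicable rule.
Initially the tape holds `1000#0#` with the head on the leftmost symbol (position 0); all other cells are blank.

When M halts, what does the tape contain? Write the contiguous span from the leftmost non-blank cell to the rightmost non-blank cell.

state=A head=0 tape=[1]000#0#_   (A,1)→(C,#,+1)
state=C head=1 tape=#[0]00#0#_   (C,0)→(A,1,0)
state=A head=1 tape=#[1]00#0#_   (A,1)→(C,#,+1)
state=C head=2 tape=##[0]0#0#_   (C,0)→(A,1,0)
state=A head=2 tape=##[1]0#0#_   (A,1)→(C,#,+1)
state=C head=3 tape=###[0]#0#_   (C,0)→(A,1,0)
state=A head=3 tape=###[1]#0#_   (A,1)→(C,#,+1)
state=C head=4 tape=####[#]0#_   (C,#)→(C,0,0)
state=C head=4 tape=####[0]0#_   (C,0)→(A,1,0)
state=A head=4 tape=####[1]0#_   (A,1)→(C,#,+1)
state=C head=5 tape=#####[0]#_   (C,0)→(A,1,0)
state=A head=5 tape=#####[1]#_   (A,1)→(C,#,+1)
state=C head=6 tape=######[#]_   (C,#)→(C,0,0)
state=C head=6 tape=######[0]_   (C,0)→(A,1,0)
state=A head=6 tape=######[1]_   (A,1)→(C,#,+1)
state=C head=7 tape=#######[_]   (C,_)→(B,#,-1)
state=B head=6 tape=######[#]#   (B,#)→(H,_,+1)
state=H head=7 tape=######_[#]
The non-blank tape span at halt is ######_#.

######_#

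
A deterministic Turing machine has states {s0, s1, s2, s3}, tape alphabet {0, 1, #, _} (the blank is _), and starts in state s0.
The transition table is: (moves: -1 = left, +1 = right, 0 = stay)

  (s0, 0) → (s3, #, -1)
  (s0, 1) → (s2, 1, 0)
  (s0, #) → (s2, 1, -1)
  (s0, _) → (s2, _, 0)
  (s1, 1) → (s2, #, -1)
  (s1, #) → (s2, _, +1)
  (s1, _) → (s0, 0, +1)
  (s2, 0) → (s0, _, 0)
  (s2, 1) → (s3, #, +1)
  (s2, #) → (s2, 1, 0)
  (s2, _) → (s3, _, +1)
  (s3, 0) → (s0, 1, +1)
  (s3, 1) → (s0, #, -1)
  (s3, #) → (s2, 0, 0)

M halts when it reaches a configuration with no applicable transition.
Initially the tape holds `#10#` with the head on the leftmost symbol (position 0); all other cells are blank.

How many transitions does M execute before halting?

33

state=s0 head=0 tape=_[#]10#_   (s0,#)→(s2,1,-1)
state=s2 head=-1 tape=[_]110#_   (s2,_)→(s3,_,+1)
state=s3 head=0 tape=_[1]10#_   (s3,1)→(s0,#,-1)
state=s0 head=-1 tape=[_]#10#_   (s0,_)→(s2,_,0)
state=s2 head=-1 tape=[_]#10#_   (s2,_)→(s3,_,+1)
state=s3 head=0 tape=_[#]10#_   (s3,#)→(s2,0,0)
state=s2 head=0 tape=_[0]10#_   (s2,0)→(s0,_,0)
state=s0 head=0 tape=_[_]10#_   (s0,_)→(s2,_,0)
state=s2 head=0 tape=_[_]10#_   (s2,_)→(s3,_,+1)
state=s3 head=1 tape=__[1]0#_   (s3,1)→(s0,#,-1)
state=s0 head=0 tape=_[_]#0#_   (s0,_)→(s2,_,0)
state=s2 head=0 tape=_[_]#0#_   (s2,_)→(s3,_,+1)
state=s3 head=1 tape=__[#]0#_   (s3,#)→(s2,0,0)
state=s2 head=1 tape=__[0]0#_   (s2,0)→(s0,_,0)
state=s0 head=1 tape=__[_]0#_   (s0,_)→(s2,_,0)
state=s2 head=1 tape=__[_]0#_   (s2,_)→(s3,_,+1)
state=s3 head=2 tape=___[0]#_   (s3,0)→(s0,1,+1)
state=s0 head=3 tape=___1[#]_   (s0,#)→(s2,1,-1)
state=s2 head=2 tape=___[1]1_   (s2,1)→(s3,#,+1)
state=s3 head=3 tape=___#[1]_   (s3,1)→(s0,#,-1)
state=s0 head=2 tape=___[#]#_   (s0,#)→(s2,1,-1)
state=s2 head=1 tape=__[_]1#_   (s2,_)→(s3,_,+1)
state=s3 head=2 tape=___[1]#_   (s3,1)→(s0,#,-1)
state=s0 head=1 tape=__[_]##_   (s0,_)→(s2,_,0)
state=s2 head=1 tape=__[_]##_   (s2,_)→(s3,_,+1)
state=s3 head=2 tape=___[#]#_   (s3,#)→(s2,0,0)
state=s2 head=2 tape=___[0]#_   (s2,0)→(s0,_,0)
state=s0 head=2 tape=___[_]#_   (s0,_)→(s2,_,0)
state=s2 head=2 tape=___[_]#_   (s2,_)→(s3,_,+1)
state=s3 head=3 tape=____[#]_   (s3,#)→(s2,0,0)
state=s2 head=3 tape=____[0]_   (s2,0)→(s0,_,0)
state=s0 head=3 tape=____[_]_   (s0,_)→(s2,_,0)
state=s2 head=3 tape=____[_]_   (s2,_)→(s3,_,+1)
state=s3 head=4 tape=_____[_]
M halts after 33 transitions.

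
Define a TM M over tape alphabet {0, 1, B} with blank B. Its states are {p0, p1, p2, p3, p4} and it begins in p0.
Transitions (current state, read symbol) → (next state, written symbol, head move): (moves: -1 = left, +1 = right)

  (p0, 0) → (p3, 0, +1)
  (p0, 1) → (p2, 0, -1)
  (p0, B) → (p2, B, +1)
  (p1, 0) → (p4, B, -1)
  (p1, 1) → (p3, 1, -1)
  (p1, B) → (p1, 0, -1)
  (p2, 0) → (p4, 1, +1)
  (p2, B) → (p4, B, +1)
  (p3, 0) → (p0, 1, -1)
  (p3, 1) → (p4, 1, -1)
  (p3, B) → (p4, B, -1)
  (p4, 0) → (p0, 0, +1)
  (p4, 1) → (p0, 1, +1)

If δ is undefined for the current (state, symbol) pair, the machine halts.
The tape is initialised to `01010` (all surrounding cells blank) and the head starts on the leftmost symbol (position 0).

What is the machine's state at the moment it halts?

state=p0 head=0 tape=[0]1010BBB   (p0,0)→(p3,0,+1)
state=p3 head=1 tape=0[1]010BBB   (p3,1)→(p4,1,-1)
state=p4 head=0 tape=[0]1010BBB   (p4,0)→(p0,0,+1)
state=p0 head=1 tape=0[1]010BBB   (p0,1)→(p2,0,-1)
state=p2 head=0 tape=[0]0010BBB   (p2,0)→(p4,1,+1)
state=p4 head=1 tape=1[0]010BBB   (p4,0)→(p0,0,+1)
state=p0 head=2 tape=10[0]10BBB   (p0,0)→(p3,0,+1)
state=p3 head=3 tape=100[1]0BBB   (p3,1)→(p4,1,-1)
state=p4 head=2 tape=10[0]10BBB   (p4,0)→(p0,0,+1)
state=p0 head=3 tape=100[1]0BBB   (p0,1)→(p2,0,-1)
state=p2 head=2 tape=10[0]00BBB   (p2,0)→(p4,1,+1)
state=p4 head=3 tape=101[0]0BBB   (p4,0)→(p0,0,+1)
state=p0 head=4 tape=1010[0]BBB   (p0,0)→(p3,0,+1)
state=p3 head=5 tape=10100[B]BB   (p3,B)→(p4,B,-1)
state=p4 head=4 tape=1010[0]BBB   (p4,0)→(p0,0,+1)
state=p0 head=5 tape=10100[B]BB   (p0,B)→(p2,B,+1)
state=p2 head=6 tape=10100B[B]B   (p2,B)→(p4,B,+1)
state=p4 head=7 tape=10100BB[B]
No transition is defined for (p4, B); M halts in state p4.

p4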